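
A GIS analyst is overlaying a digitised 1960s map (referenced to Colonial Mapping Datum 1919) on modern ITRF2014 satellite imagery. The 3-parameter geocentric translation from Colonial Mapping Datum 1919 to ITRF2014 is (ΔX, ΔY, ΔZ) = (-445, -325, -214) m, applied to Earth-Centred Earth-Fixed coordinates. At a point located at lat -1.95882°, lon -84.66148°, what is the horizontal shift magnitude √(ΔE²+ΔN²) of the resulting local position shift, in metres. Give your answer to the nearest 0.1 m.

515.5 m

The local east axis at (φ, λ) is (−sin λ, cos λ, 0), so ΔE = −sin(-84.66148°)·(-445) + cos(-84.66148°)·(-325) = -473.31 m.
The local north axis is (−sin φ cos λ, −sin φ sin λ, cos φ), giving ΔN = -1.415 + 11.061 − 213.875 = -204.23 m.
Horizontal magnitude = √(ΔE² + ΔN²) = √((-473.31)² + (-204.23)²) = 515.49 m.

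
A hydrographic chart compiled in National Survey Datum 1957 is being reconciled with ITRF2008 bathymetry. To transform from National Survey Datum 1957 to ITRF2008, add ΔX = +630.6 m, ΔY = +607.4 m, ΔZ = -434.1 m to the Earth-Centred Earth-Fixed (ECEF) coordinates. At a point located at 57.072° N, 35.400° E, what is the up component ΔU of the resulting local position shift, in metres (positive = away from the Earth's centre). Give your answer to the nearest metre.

ΔU = 106 m

At φ = 57.072°, λ = 35.400°: sin φ = 0.839354, cos φ = 0.543585, sin λ = 0.579281, cos λ = 0.815128.
ΔU = cos φ cos λ·ΔX + cos φ sin λ·ΔY + sin φ·ΔZ = (0.543585)(0.815128)(630.6) + (0.543585)(0.579281)(607.4) + (0.839354)(-434.1) = 106.31 m.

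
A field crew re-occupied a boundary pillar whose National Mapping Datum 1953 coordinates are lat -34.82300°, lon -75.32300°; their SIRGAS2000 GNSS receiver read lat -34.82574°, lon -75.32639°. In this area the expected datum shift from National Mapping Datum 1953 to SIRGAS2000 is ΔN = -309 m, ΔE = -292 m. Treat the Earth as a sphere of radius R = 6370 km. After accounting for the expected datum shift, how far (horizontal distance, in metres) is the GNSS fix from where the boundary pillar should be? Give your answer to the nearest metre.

18 m

Observed coordinate differences: Δφ = -0.00274°, Δλ = -0.00339°.
Converting to metres (1° lat = 111177 m, cos φ = 0.820920): observed ΔN = -304.6 m, observed ΔE = -309.4 m.
Subtracting the expected shift leaves a residual of -304.6 − (-309) = 4.4 m north and -309.4 − (-292) = -17.4 m east.
Residual distance = √(4.4² + (-17.4)²) = 17.9 m.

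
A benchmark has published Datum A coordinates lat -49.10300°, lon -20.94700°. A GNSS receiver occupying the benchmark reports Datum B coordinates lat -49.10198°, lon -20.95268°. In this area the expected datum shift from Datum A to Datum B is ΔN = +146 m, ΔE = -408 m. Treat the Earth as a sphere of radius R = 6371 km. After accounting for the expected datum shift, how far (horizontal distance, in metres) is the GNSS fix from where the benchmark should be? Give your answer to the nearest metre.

Observed coordinate differences: Δφ = +0.00102°, Δλ = -0.00568°.
Converting to metres (1° lat = 111195 m, cos φ = 0.654701): observed ΔN = 113.4 m, observed ΔE = -413.5 m.
Subtracting the expected shift leaves a residual of 113.4 − (146) = -32.6 m north and -413.5 − (-408) = -5.5 m east.
Residual distance = √((-32.6)² + (-5.5)²) = 33.0 m.

33 m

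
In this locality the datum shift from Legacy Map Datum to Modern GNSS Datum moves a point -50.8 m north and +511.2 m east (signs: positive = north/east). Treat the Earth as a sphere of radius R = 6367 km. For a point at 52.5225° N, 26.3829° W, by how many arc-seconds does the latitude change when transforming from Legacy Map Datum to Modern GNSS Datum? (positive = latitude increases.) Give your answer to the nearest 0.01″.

On a sphere of radius R, 1 rad of latitude = R, so Δφ = ΔN / R = -50.8 / 6367000 = -7.9786e-06 rad = -1.646″.

Δφ = -1.65″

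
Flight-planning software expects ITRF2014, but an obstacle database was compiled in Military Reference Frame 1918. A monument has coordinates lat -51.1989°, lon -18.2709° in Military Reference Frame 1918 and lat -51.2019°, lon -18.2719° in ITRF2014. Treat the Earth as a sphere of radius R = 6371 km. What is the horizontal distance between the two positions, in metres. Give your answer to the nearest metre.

Δφ = -51.2019° − -51.1989° = -0.0030°; Δλ = -18.2719° − -18.2709° = -0.0010°.
1° along a meridian = πR/180 = 111195 m.
ΔN = Δφ × 111195 = -333.6 m; ΔE = Δλ × 111195 × cos(-51.1989°) = -0.0010 × 111195 × 0.626619 = -69.7 m.
Distance = √(ΔE² + ΔN²) = √((-69.7)² + (-333.6)²) = 340.8 m.

341 m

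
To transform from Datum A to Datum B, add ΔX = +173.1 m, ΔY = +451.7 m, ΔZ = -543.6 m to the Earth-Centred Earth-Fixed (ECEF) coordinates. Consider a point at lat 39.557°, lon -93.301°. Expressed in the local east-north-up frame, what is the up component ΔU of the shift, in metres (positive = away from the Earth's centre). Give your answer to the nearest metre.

At φ = 39.557°, λ = -93.301°: sin φ = 0.636846, cos φ = 0.770991, sin λ = -0.998341, cos λ = -0.057581.
ΔU = cos φ cos λ·ΔX + cos φ sin λ·ΔY + sin φ·ΔZ = (0.770991)(-0.057581)(173.1) + (0.770991)(-0.998341)(451.7) + (0.636846)(-543.6) = -701.55 m.

ΔU = -702 m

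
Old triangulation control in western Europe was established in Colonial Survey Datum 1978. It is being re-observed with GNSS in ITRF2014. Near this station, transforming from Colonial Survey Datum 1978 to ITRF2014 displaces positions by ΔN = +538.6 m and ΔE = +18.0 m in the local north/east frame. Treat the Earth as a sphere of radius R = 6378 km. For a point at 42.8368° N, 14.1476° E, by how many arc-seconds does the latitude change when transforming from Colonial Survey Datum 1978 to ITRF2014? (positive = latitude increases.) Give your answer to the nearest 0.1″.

Δφ = 17.4″

On a sphere of radius R, 1 rad of latitude = R, so Δφ = ΔN / R = 538.6 / 6378000 = 8.4447e-05 rad = 17.418″.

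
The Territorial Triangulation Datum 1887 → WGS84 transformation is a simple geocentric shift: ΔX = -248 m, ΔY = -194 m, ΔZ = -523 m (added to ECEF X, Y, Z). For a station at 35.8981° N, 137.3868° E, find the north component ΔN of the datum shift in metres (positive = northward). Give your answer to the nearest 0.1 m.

ΔN = -453.7 m

The local north axis is (−sin φ cos λ, −sin φ sin λ, cos φ), giving ΔN = -107.016 + 77.015 − 423.662 = -453.66 m.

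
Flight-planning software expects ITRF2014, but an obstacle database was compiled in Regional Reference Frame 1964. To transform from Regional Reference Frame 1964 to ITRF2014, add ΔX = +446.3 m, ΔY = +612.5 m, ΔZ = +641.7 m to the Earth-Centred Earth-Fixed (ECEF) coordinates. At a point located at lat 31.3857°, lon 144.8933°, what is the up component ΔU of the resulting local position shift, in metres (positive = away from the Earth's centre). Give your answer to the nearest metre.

At φ = 31.3857°, λ = 144.8933°: sin φ = 0.520797, cos φ = 0.853681, sin λ = 0.575101, cos λ = -0.818082.
ΔU = cos φ cos λ·ΔX + cos φ sin λ·ΔY + sin φ·ΔZ = (0.853681)(-0.818082)(446.3) + (0.853681)(0.575101)(612.5) + (0.520797)(641.7) = 323.22 m.

ΔU = 323 m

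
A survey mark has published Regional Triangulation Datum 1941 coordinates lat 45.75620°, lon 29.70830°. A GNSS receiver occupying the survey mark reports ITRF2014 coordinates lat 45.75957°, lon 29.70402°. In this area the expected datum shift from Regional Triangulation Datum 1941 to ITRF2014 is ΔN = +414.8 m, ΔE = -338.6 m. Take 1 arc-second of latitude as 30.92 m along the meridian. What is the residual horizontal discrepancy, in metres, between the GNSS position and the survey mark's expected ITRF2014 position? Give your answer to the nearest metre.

Observed coordinate differences: Δφ = +0.00337°, Δλ = -0.00428°.
Converting to metres (1° lat = 111312 m, cos φ = 0.697713): observed ΔN = 375.1 m, observed ΔE = -332.4 m.
Subtracting the expected shift leaves a residual of 375.1 − (414.8) = -39.7 m north and -332.4 − (-338.6) = 6.2 m east.
Residual distance = √((-39.7)² + 6.2²) = 40.2 m.

40 m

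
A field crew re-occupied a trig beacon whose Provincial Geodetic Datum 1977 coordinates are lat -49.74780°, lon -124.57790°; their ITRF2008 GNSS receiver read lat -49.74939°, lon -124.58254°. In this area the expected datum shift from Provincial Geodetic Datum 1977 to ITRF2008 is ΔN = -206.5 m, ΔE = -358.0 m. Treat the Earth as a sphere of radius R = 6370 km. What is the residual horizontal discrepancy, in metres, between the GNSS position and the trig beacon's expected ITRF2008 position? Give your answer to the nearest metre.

Observed coordinate differences: Δφ = -0.00159°, Δλ = -0.00464°.
Converting to metres (1° lat = 111177 m, cos φ = 0.646153): observed ΔN = -176.8 m, observed ΔE = -333.3 m.
Subtracting the expected shift leaves a residual of -176.8 − (-206.5) = 29.7 m north and -333.3 − (-358.0) = 24.7 m east.
Residual distance = √(29.7² + 24.7²) = 38.6 m.

39 m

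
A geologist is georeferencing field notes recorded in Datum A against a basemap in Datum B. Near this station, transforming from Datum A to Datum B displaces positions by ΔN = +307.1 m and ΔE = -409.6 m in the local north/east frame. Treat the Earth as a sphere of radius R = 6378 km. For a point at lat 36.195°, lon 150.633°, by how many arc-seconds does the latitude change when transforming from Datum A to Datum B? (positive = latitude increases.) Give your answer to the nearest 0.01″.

Δφ = 9.93″

On a sphere of radius R, 1 rad of latitude = R, so Δφ = ΔN / R = 307.1 / 6378000 = 4.8150e-05 rad = 9.932″.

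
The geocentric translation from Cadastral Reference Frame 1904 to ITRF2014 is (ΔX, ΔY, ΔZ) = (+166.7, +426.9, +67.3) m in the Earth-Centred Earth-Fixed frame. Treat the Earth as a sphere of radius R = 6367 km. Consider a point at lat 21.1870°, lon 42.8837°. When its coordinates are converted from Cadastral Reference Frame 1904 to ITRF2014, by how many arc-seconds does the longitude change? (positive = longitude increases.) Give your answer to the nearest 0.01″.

Δλ = 6.93″

sin φ = 0.361413, cos φ = 0.932406, sin λ = 0.680512, cos λ = 0.732737.
East component: ΔE = −sin λ·ΔX + cos λ·ΔY = −(0.680512)(166.7) + (0.732737)(426.9) = 199.36 m.
1° of latitude spans πR/180 = 111125 m; at latitude φ, 1° of longitude spans that × cos φ = 103613.7 m, so Δλ = 199.36 / 103613.7 × 3600 = 6.927″.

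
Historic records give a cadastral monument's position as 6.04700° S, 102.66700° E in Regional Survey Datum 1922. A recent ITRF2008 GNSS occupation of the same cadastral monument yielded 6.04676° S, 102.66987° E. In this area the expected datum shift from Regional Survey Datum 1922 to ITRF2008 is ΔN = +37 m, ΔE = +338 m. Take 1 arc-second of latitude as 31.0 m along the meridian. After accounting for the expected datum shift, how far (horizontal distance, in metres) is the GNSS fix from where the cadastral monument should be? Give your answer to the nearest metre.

Observed coordinate differences: Δφ = +0.00024°, Δλ = +0.00287°.
Converting to metres (1° lat = 111600 m, cos φ = 0.994436): observed ΔN = 26.8 m, observed ΔE = 318.5 m.
Subtracting the expected shift leaves a residual of 26.8 − (37) = -10.2 m north and 318.5 − (338) = -19.5 m east.
Residual distance = √((-10.2)² + (-19.5)²) = 22.0 m.

22 m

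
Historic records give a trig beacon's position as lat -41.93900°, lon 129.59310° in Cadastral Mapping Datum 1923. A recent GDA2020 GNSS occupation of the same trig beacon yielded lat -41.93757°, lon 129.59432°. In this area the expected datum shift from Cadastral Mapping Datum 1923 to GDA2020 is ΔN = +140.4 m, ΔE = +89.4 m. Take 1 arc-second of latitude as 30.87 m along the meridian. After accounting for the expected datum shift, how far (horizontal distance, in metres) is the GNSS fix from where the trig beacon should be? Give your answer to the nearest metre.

22 m

Observed coordinate differences: Δφ = +0.00143°, Δλ = +0.00122°.
Converting to metres (1° lat = 111132 m, cos φ = 0.743857): observed ΔN = 158.9 m, observed ΔE = 100.9 m.
Subtracting the expected shift leaves a residual of 158.9 − (140.4) = 18.5 m north and 100.9 − (89.4) = 11.5 m east.
Residual distance = √(18.5² + 11.5²) = 21.8 m.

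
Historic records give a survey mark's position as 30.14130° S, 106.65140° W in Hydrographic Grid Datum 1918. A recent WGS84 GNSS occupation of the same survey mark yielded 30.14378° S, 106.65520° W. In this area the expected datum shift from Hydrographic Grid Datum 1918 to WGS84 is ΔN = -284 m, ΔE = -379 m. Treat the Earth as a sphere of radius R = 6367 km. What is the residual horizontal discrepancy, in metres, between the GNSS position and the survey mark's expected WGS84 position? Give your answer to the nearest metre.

Observed coordinate differences: Δφ = -0.00248°, Δλ = -0.00380°.
Converting to metres (1° lat = 111125 m, cos φ = 0.864790): observed ΔN = -275.6 m, observed ΔE = -365.2 m.
Subtracting the expected shift leaves a residual of -275.6 − (-284) = 8.4 m north and -365.2 − (-379) = 13.8 m east.
Residual distance = √(8.4² + 13.8²) = 16.2 m.

16 m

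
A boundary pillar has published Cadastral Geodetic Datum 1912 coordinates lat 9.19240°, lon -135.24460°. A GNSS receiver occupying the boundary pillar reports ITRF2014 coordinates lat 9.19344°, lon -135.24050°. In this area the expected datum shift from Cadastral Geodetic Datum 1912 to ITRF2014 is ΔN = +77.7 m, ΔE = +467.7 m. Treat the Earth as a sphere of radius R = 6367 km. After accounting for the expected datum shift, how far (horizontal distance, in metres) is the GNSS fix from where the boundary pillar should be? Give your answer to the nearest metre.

42 m

Observed coordinate differences: Δφ = +0.00104°, Δλ = +0.00410°.
Converting to metres (1° lat = 111125 m, cos φ = 0.987157): observed ΔN = 115.6 m, observed ΔE = 449.8 m.
Subtracting the expected shift leaves a residual of 115.6 − (77.7) = 37.9 m north and 449.8 − (467.7) = -17.9 m east.
Residual distance = √(37.9² + (-17.9)²) = 41.9 m.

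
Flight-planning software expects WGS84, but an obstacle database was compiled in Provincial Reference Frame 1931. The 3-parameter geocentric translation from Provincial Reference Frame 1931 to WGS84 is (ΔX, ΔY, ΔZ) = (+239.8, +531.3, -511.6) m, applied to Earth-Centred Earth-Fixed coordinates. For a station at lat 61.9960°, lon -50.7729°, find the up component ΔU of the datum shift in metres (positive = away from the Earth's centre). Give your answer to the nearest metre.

The local up (radial) axis is (cos φ cos λ, cos φ sin λ, sin φ), giving ΔU = 71.204 − 193.245 − 451.699 = -573.74 m.

ΔU = -574 m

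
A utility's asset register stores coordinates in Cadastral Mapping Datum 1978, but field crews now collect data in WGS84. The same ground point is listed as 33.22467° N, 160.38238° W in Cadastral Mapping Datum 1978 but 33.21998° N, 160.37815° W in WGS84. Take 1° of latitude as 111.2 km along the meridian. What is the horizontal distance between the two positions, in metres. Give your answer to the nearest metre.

Δφ = 33.21998° − 33.22467° = -0.00469°; Δλ = -160.37815° − -160.38238° = +0.00423°.
ΔN = Δφ × 111200 = -521.5 m; ΔE = Δλ × 111200 × cos(33.22467°) = +0.00423 × 111200 × 0.836528 = 393.5 m.
Distance = √(ΔE² + ΔN²) = √(393.5² + (-521.5)²) = 653.3 m.

653 m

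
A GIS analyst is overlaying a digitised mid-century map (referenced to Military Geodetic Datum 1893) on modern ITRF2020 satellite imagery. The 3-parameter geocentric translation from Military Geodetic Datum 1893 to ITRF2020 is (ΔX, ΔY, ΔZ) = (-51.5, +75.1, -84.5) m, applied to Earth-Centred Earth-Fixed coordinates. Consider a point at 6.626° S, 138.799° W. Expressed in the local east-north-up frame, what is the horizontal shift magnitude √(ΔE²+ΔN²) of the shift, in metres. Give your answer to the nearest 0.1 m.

The local east axis at (φ, λ) is (−sin λ, cos λ, 0), so ΔE = −sin(-138.799°)·(-51.5) + cos(-138.799°)·75.1 = -90.43 m.
The local north axis is (−sin φ cos λ, −sin φ sin λ, cos φ), giving ΔN = 4.471 − 5.708 − 83.936 = -85.17 m.
Horizontal magnitude = √(ΔE² + ΔN²) = √((-90.43)² + (-85.17)²) = 124.22 m.

124.2 m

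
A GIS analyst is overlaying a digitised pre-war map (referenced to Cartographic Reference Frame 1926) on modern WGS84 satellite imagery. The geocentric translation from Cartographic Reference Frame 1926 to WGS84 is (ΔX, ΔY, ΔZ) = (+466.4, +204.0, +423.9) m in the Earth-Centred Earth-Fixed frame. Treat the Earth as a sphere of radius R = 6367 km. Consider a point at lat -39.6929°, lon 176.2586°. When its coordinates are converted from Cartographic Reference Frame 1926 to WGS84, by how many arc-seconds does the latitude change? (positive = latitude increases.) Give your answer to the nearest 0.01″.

sin φ = -0.638672, cos φ = 0.769479, sin λ = 0.065253, cos λ = -0.997869.
North component: ΔN = −sin φ cos λ·ΔX − sin φ sin λ·ΔY + cos φ·ΔZ = −(-0.638672)(-0.997869)(466.4) − (-0.638672)(0.065253)(204.0) + (0.769479)(423.9) = 37.44 m.
1° of latitude spans πR/180 = 111125 m, so Δφ = 37.44 / 111125 × 3600 = 1.213″.

Δφ = 1.21″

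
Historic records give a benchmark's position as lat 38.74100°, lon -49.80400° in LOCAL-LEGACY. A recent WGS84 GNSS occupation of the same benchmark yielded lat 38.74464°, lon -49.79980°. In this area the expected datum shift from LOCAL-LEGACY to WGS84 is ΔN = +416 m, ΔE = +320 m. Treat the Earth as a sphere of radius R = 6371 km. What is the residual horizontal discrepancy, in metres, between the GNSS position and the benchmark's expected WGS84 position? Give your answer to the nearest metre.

46 m

Observed coordinate differences: Δφ = +0.00364°, Δλ = +0.00420°.
Converting to metres (1° lat = 111195 m, cos φ = 0.779983): observed ΔN = 404.7 m, observed ΔE = 364.3 m.
Subtracting the expected shift leaves a residual of 404.7 − (416) = -11.3 m north and 364.3 − (320) = 44.3 m east.
Residual distance = √((-11.3)² + 44.3²) = 45.7 m.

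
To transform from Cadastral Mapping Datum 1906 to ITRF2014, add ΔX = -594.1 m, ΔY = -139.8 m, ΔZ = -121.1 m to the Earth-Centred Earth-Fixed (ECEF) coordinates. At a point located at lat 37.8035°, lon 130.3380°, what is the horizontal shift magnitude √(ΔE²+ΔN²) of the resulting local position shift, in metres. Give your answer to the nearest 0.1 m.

605.0 m

At φ = 37.8035°, λ = 130.3380°: sin φ = 0.612955, cos φ = 0.790118, sin λ = 0.762239, cos λ = -0.647295.
ΔE = −sin λ·ΔX + cos λ·ΔY = −(0.762239)·(-594.1) + (-0.647295)·(-139.8) = 543.34 m.
ΔN = −sin φ cos λ·ΔX − sin φ sin λ·ΔY + cos φ·ΔZ = −(0.612955)(-0.647295)(-594.1) − (0.612955)(0.762239)(-139.8) + (0.790118)(-121.1) = -266.08 m.
Horizontal magnitude = √(ΔE² + ΔN²) = √(543.34² + (-266.08)²) = 604.99 m.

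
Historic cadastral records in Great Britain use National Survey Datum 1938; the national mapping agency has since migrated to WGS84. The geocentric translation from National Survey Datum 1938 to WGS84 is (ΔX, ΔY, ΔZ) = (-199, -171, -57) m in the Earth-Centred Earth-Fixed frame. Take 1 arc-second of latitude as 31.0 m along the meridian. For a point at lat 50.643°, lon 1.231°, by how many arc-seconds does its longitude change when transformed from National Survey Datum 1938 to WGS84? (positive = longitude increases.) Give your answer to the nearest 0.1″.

sin φ = 0.773210, cos φ = 0.634150, sin λ = 0.021483, cos λ = 0.999769.
East component: ΔE = −sin λ·ΔX + cos λ·ΔY = −(0.021483)(-199) + (0.999769)(-171) = -166.69 m.
1° of latitude spans 3600 × 31.00 = 111600 m; at latitude φ, 1° of longitude spans that × cos φ = 70771.2 m, so Δλ = -166.69 / 70771.2 × 3600 = -8.479″.

Δλ = -8.5″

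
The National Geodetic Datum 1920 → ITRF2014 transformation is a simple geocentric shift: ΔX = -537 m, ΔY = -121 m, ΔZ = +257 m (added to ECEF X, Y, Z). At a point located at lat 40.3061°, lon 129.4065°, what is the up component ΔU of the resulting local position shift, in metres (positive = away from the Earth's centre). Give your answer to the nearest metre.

The local up (radial) axis is (cos φ cos λ, cos φ sin λ, sin φ), giving ΔU = 259.968 − 71.297 + 166.246 = 354.92 m.

ΔU = 355 m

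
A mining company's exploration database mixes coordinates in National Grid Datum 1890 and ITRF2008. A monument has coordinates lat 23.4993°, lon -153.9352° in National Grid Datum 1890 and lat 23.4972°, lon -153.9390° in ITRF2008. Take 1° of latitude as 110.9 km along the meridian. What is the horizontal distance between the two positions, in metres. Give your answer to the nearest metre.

Δφ = 23.4972° − 23.4993° = -0.0021°; Δλ = -153.9390° − -153.9352° = -0.0038°.
ΔN = Δφ × 110900 = -232.9 m; ΔE = Δλ × 110900 × cos(23.4993°) = -0.0038 × 110900 × 0.917065 = -386.5 m.
Distance = √(ΔE² + ΔN²) = √((-386.5)² + (-232.9)²) = 451.2 m.

451 m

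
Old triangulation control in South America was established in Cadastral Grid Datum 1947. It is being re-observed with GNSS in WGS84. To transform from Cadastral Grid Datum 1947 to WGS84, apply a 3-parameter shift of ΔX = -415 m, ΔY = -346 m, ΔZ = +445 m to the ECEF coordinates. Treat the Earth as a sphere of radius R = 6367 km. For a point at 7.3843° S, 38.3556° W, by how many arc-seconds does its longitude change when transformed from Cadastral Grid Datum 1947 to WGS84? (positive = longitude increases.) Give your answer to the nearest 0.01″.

sin φ = -0.128524, cos φ = 0.991706, sin λ = -0.620540, cos λ = 0.784175.
East component: ΔE = −sin λ·ΔX + cos λ·ΔY = −(-0.620540)(-415) + (0.784175)(-346) = -528.85 m.
1° of latitude spans πR/180 = 111125 m; at latitude φ, 1° of longitude spans that × cos φ = 110203.5 m, so Δλ = -528.85 / 110203.5 × 3600 = -17.276″.

Δλ = -17.28″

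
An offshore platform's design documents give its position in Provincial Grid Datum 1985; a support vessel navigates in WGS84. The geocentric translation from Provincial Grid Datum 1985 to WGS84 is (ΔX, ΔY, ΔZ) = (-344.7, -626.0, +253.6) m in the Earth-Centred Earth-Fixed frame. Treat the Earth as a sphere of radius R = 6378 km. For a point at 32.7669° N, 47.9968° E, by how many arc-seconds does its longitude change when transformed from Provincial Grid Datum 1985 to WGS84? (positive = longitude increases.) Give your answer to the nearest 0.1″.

Δλ = -6.3″

sin φ = 0.541223, cos φ = 0.840879, sin λ = 0.743107, cos λ = 0.669172.
East component: ΔE = −sin λ·ΔX + cos λ·ΔY = −(0.743107)(-344.7) + (0.669172)(-626.0) = -162.75 m.
1° of latitude spans πR/180 = 111317 m; at latitude φ, 1° of longitude spans that × cos φ = 93604.3 m, so Δλ = -162.75 / 93604.3 × 3600 = -6.259″.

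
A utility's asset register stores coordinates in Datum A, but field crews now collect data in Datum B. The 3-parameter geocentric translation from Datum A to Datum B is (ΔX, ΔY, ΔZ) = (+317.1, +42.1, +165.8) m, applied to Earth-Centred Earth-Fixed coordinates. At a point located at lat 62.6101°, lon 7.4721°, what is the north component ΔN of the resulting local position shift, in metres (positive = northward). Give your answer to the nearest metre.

ΔN = -208 m

The local north axis is (−sin φ cos λ, −sin φ sin λ, cos φ), giving ΔN = -279.161 − 4.861 + 76.275 = -207.75 m.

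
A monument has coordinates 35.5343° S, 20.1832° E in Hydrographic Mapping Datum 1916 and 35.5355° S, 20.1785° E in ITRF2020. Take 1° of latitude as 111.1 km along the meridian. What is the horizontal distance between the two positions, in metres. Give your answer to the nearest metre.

Δφ = -35.5355° − -35.5343° = -0.0012°; Δλ = 20.1785° − 20.1832° = -0.0047°.
ΔN = Δφ × 111100 = -133.3 m; ΔE = Δλ × 111100 × cos(-35.5343°) = -0.0047 × 111100 × 0.813768 = -424.9 m.
Distance = √(ΔE² + ΔN²) = √((-424.9)² + (-133.3)²) = 445.3 m.

445 m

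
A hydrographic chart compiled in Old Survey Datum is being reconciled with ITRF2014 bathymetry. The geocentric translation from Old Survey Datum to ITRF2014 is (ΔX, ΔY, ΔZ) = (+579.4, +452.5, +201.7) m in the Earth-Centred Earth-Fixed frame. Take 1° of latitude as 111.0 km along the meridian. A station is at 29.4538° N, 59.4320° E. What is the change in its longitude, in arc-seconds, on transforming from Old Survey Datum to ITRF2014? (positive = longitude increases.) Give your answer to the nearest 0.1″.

sin φ = 0.491722, cos φ = 0.870752, sin λ = 0.861026, cos λ = 0.508561.
East component: ΔE = −sin λ·ΔX + cos λ·ΔY = −(0.861026)(579.4) + (0.508561)(452.5) = -268.75 m.
1° of latitude spans 111000 m; at latitude φ, 1° of longitude spans that × cos φ = 96653.5 m, so Δλ = -268.75 / 96653.5 × 3600 = -10.010″.

Δλ = -10.0″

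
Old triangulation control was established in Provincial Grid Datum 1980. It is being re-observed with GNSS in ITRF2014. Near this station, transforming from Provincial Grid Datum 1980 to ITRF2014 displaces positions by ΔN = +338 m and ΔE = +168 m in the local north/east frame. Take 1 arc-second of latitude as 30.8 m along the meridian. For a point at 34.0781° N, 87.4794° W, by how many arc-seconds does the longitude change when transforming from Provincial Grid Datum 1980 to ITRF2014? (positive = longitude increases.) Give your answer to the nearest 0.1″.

At latitude 34.0781°, cos φ = 0.828275.
1″ of longitude at this latitude = 30.80 × cos φ = 25.5109 m, so Δλ = 168.0 / 25.5109 = 6.585″.

Δλ = 6.6″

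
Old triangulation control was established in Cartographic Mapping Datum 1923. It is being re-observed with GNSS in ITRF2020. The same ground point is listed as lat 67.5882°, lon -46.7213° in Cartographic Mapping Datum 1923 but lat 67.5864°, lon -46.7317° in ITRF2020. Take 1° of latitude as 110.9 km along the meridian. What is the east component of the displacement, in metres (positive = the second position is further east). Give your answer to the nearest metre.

Δφ = 67.5864° − 67.5882° = -0.0018°; Δλ = -46.7317° − -46.7213° = -0.0104°.
ΔN = Δφ × 110900 = -199.6 m; ΔE = Δλ × 110900 × cos(67.5882°) = -0.0104 × 110900 × 0.381261 = -439.7 m.

ΔE = -440 m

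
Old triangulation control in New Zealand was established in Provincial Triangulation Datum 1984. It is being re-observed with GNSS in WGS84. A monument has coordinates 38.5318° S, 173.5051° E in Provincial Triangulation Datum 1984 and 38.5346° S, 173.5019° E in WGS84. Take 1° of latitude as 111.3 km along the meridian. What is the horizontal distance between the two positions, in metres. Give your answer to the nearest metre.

418 m

Δφ = -38.5346° − -38.5318° = -0.0028°; Δλ = 173.5019° − 173.5051° = -0.0032°.
ΔN = Δφ × 111300 = -311.6 m; ΔE = Δλ × 111300 × cos(-38.5318°) = -0.0032 × 111300 × 0.782263 = -278.6 m.
Distance = √(ΔE² + ΔN²) = √((-278.6)² + (-311.6)²) = 418.0 m.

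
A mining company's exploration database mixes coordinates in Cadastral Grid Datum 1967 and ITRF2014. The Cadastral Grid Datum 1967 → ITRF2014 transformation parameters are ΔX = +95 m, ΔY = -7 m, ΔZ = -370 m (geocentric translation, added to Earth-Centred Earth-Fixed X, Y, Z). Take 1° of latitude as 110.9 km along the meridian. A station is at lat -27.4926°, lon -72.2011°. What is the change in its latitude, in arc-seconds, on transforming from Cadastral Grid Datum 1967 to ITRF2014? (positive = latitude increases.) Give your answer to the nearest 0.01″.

sin φ = -0.461634, cos φ = 0.887070, sin λ = -0.952135, cos λ = 0.305677.
North component: ΔN = −sin φ cos λ·ΔX − sin φ sin λ·ΔY + cos φ·ΔZ = −(-0.461634)(0.305677)(95) − (-0.461634)(-0.952135)(-7) + (0.887070)(-370) = -311.73 m.
1° of latitude spans 110900 m, so Δφ = -311.73 / 110900 × 3600 = -10.119″.

Δφ = -10.12″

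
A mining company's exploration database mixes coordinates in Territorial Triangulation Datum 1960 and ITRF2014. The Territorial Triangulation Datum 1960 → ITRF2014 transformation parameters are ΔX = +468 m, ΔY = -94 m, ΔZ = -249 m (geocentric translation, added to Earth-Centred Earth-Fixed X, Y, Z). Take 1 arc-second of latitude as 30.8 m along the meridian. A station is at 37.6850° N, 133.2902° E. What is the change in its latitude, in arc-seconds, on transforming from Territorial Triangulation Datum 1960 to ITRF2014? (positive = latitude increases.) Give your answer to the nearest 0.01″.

sin φ = 0.611320, cos φ = 0.791384, sin λ = 0.727890, cos λ = -0.685694.
North component: ΔN = −sin φ cos λ·ΔX − sin φ sin λ·ΔY + cos φ·ΔZ = −(0.611320)(-0.685694)(468) − (0.611320)(0.727890)(-94) + (0.791384)(-249) = 40.95 m.
1° of latitude spans 3600 × 30.80 = 110880 m, so Δφ = 40.95 / 110880 × 3600 = 1.329″.

Δφ = 1.33″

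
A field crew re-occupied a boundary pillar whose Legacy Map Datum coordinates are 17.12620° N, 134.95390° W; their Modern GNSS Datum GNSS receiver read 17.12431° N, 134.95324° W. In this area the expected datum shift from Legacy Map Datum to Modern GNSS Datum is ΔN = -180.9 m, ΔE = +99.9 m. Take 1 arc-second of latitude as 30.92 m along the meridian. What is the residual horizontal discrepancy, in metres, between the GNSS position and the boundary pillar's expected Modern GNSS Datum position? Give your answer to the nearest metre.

42 m

Observed coordinate differences: Δφ = -0.00189°, Δλ = +0.00066°.
Converting to metres (1° lat = 111312 m, cos φ = 0.955658): observed ΔN = -210.4 m, observed ΔE = 70.2 m.
Subtracting the expected shift leaves a residual of -210.4 − (-180.9) = -29.5 m north and 70.2 − (99.9) = -29.7 m east.
Residual distance = √((-29.5)² + (-29.7)²) = 41.8 m.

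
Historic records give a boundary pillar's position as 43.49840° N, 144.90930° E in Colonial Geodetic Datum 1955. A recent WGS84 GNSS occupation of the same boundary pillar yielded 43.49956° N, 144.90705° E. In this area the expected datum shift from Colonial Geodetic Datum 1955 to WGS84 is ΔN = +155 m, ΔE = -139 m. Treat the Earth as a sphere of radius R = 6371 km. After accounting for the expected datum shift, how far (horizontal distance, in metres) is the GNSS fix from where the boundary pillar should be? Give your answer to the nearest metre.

Observed coordinate differences: Δφ = +0.00116°, Δλ = -0.00225°.
Converting to metres (1° lat = 111195 m, cos φ = 0.725394): observed ΔN = 129.0 m, observed ΔE = -181.5 m.
Subtracting the expected shift leaves a residual of 129.0 − (155) = -26.0 m north and -181.5 − (-139) = -42.5 m east.
Residual distance = √((-26.0)² + (-42.5)²) = 49.8 m.

50 m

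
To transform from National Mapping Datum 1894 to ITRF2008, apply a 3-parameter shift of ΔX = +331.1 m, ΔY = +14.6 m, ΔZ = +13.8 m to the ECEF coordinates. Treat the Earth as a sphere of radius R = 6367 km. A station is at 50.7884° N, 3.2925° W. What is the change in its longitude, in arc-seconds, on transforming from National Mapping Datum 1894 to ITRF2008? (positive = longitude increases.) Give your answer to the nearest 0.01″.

Δλ = 1.72″

sin φ = 0.774817, cos φ = 0.632186, sin λ = -0.057433, cos λ = 0.998349.
East component: ΔE = −sin λ·ΔX + cos λ·ΔY = −(-0.057433)(331.1) + (0.998349)(14.6) = 33.59 m.
1° of latitude spans πR/180 = 111125 m; at latitude φ, 1° of longitude spans that × cos φ = 70251.8 m, so Δλ = 33.59 / 70251.8 × 3600 = 1.721″.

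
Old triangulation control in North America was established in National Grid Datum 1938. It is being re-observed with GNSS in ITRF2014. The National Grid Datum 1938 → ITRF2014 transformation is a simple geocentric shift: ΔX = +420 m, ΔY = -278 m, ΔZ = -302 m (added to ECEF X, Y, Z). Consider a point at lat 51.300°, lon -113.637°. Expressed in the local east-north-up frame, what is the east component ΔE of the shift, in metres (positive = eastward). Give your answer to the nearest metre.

ΔE = 496 m

The local east axis at (φ, λ) is (−sin λ, cos λ, 0), so ΔE = −sin(-113.637°)·420 + cos(-113.637°)·(-278) = 496.23 m.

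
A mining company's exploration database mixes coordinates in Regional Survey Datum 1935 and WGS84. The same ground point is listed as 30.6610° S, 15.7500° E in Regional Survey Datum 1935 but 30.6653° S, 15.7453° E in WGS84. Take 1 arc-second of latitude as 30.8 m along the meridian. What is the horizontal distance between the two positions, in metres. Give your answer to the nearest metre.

654 m

Δφ = -30.6653° − -30.6610° = -0.0043°; Δλ = 15.7453° − 15.7500° = -0.0047°.
1° of latitude = 3600 × 30.80 = 110880 m.
ΔN = Δφ × 110880 = -476.8 m; ΔE = Δλ × 110880 × cos(-30.6610°) = -0.0047 × 110880 × 0.860200 = -448.3 m.
Distance = √(ΔE² + ΔN²) = √((-448.3)² + (-476.8)²) = 654.4 m.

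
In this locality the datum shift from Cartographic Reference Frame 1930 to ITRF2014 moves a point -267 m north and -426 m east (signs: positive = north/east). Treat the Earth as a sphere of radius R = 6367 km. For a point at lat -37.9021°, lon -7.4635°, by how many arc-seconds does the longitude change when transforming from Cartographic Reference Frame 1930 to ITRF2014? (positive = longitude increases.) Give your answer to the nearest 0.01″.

At latitude -37.9021°, cos φ = 0.789062.
One radian of longitude at latitude φ spans R cos φ, so Δλ = ΔE / (R cos φ) = -426.0 / (6367000 × 0.789062) = -8.4794e-05 rad = -17.490″.

Δλ = -17.49″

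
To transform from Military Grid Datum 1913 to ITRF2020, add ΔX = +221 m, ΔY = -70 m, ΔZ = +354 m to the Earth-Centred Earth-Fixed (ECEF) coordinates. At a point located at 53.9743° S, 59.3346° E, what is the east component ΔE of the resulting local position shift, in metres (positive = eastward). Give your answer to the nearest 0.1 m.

At φ = -53.9743°, λ = 59.3346°: sin φ = -0.808753, cos φ = 0.588148, sin λ = 0.860160, cos λ = 0.510024.
ΔE = −sin λ·ΔX + cos λ·ΔY = −(0.860160)·(221) + (0.510024)·(-70) = -225.80 m.

ΔE = -225.8 m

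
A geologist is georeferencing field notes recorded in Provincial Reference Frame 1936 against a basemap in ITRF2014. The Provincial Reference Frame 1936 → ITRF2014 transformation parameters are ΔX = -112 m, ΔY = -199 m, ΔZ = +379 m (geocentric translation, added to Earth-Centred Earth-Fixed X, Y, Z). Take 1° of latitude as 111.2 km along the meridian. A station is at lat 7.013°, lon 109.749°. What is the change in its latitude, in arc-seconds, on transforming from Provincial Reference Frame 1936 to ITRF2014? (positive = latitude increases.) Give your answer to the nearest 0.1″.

sin φ = 0.122095, cos φ = 0.992518, sin λ = 0.941182, cos λ = -0.337900.
North component: ΔN = −sin φ cos λ·ΔX − sin φ sin λ·ΔY + cos φ·ΔZ = −(0.122095)(-0.337900)(-112) − (0.122095)(0.941182)(-199) + (0.992518)(379) = 394.41 m.
1° of latitude spans 111200 m, so Δφ = 394.41 / 111200 × 3600 = 12.769″.

Δφ = 12.8″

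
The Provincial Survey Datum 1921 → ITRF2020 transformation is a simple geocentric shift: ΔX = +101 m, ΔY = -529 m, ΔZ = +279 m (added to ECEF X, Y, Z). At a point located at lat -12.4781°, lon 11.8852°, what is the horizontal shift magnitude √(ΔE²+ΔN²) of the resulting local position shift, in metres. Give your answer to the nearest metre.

602 m

At φ = -12.4781°, λ = 11.8852°: sin φ = -0.216066, cos φ = 0.976379, sin λ = 0.205951, cos λ = 0.978562.
ΔE = −sin λ·ΔX + cos λ·ΔY = −(0.205951)·(101) + (0.978562)·(-529) = -538.46 m.
ΔN = −sin φ cos λ·ΔX − sin φ sin λ·ΔY + cos φ·ΔZ = −(-0.216066)(0.978562)(101) − (-0.216066)(0.205951)(-529) + (0.976379)(279) = 270.22 m.
Horizontal magnitude = √(ΔE² + ΔN²) = √((-538.46)² + 270.22²) = 602.46 m.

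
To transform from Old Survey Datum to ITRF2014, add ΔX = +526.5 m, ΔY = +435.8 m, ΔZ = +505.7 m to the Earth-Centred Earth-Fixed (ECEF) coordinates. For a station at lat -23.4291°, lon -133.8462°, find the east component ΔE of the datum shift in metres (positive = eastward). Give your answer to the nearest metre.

ΔE = 78 m

The local east axis at (φ, λ) is (−sin λ, cos λ, 0), so ΔE = −sin(-133.8462°)·526.5 + cos(-133.8462°)·435.8 = 77.82 m.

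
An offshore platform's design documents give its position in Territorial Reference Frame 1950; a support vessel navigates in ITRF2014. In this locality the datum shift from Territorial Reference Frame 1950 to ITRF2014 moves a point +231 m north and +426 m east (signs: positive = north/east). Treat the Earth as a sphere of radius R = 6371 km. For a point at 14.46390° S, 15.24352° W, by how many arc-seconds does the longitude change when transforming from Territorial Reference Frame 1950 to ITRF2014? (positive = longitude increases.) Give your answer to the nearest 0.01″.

At latitude -14.46390°, cos φ = 0.968305.
One radian of longitude at latitude φ spans R cos φ, so Δλ = ΔE / (R cos φ) = 426.0 / (6371000 × 0.968305) = 6.9054e-05 rad = 14.243″.

Δλ = 14.24″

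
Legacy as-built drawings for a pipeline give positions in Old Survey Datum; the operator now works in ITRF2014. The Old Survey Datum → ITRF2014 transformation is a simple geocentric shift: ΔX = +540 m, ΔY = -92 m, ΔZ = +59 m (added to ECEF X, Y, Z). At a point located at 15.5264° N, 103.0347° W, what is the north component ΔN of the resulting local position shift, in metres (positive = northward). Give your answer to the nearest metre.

The local north axis is (−sin φ cos λ, −sin φ sin λ, cos φ), giving ΔN = 32.602 − 23.992 + 56.847 = 65.46 m.

ΔN = 65 m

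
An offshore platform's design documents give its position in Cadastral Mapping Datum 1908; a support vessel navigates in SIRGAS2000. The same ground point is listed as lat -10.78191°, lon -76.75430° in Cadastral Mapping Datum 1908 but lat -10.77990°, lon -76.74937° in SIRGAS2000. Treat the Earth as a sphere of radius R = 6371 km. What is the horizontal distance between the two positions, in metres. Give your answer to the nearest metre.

583 m

Δφ = -10.77990° − -10.78191° = +0.00201°; Δλ = -76.74937° − -76.75430° = +0.00493°.
1° along a meridian = πR/180 = 111195 m.
ΔN = Δφ × 111195 = 223.5 m; ΔE = Δλ × 111195 × cos(-10.78191°) = +0.00493 × 111195 × 0.982346 = 538.5 m.
Distance = √(ΔE² + ΔN²) = √(538.5² + 223.5²) = 583.1 m.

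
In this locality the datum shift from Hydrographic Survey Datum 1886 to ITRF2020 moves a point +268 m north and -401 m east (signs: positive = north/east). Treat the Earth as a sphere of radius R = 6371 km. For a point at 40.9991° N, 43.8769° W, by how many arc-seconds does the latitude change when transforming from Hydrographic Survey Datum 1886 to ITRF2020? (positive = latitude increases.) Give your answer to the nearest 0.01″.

On a sphere of radius R, 1 rad of latitude = R, so Δφ = ΔN / R = 268.0 / 6371000 = 4.2066e-05 rad = 8.677″.

Δφ = 8.68″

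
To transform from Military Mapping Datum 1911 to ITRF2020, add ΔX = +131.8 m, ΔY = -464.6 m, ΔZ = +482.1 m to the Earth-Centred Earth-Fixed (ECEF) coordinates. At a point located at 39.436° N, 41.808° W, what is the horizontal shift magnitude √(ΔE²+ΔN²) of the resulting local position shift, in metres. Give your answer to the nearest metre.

282 m

The local east axis at (φ, λ) is (−sin λ, cos λ, 0), so ΔE = −sin(-41.808°)·131.8 + cos(-41.808°)·(-464.6) = -258.44 m.
The local north axis is (−sin φ cos λ, −sin φ sin λ, cos φ), giving ΔN = -62.405 − 196.739 + 372.343 = 113.20 m.
Horizontal magnitude = √(ΔE² + ΔN²) = √((-258.44)² + 113.20²) = 282.15 m.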